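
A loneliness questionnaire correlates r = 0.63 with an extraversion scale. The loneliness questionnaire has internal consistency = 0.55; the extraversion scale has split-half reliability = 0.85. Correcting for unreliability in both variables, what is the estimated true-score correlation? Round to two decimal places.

r_true = r_obs / √(r_xx · r_yy) = 0.63 / √(0.55 × 0.85) = 0.63 / √0.4675 = 0.63 / 0.6837 ≈ 0.92.

0.92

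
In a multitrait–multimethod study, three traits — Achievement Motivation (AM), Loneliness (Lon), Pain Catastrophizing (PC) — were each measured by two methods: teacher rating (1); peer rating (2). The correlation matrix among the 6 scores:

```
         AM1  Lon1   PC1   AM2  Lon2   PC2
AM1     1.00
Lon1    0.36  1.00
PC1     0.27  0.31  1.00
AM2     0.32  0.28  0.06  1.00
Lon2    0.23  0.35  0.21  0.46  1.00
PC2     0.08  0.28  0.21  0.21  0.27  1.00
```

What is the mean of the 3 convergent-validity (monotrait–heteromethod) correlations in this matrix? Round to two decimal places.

0.29

Convergent values: 0.32, 0.35, 0.21; mean = 0.88/3 = 0.29.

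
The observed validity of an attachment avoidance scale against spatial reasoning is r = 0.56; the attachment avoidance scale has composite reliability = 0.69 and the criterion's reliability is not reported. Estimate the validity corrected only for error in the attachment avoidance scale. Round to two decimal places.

Single correction: r_c = r_obs / √r_xx = 0.56 / √0.69 = 0.56 / 0.8307 ≈ 0.67.

0.67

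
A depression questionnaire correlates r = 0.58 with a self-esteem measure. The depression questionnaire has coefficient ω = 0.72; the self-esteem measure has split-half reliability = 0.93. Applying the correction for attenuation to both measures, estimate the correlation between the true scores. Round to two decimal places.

r_true = r_obs / √(r_xx · r_yy) = 0.58 / √(0.72 × 0.93) = 0.58 / √0.6696 = 0.58 / 0.8183 ≈ 0.71.

0.71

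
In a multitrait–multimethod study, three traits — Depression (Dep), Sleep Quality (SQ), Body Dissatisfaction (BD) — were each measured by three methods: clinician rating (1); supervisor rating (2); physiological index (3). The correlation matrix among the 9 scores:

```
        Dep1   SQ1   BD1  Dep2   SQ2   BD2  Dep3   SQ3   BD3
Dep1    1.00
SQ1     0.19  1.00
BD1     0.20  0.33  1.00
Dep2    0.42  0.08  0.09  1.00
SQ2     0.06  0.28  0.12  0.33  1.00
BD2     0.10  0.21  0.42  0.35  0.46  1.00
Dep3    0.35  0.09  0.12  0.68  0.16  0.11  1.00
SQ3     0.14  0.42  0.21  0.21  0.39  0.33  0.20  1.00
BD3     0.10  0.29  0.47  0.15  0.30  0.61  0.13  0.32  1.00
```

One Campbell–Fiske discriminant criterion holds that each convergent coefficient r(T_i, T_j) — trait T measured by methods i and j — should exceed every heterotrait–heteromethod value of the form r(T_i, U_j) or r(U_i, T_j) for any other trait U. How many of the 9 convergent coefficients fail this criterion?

0

Checking each validity diagonal entry against its comparison values:
Dep (methods 1·2): 0.42 vs {0.06, 0.08, 0.10, 0.09} → pass.
Dep (methods 1·3): 0.35 vs {0.14, 0.09, 0.10, 0.12} → pass.
Dep (methods 2·3): 0.68 vs {0.21, 0.16, 0.15, 0.11} → pass.
SQ (methods 1·2): 0.28 vs {0.08, 0.06, 0.21, 0.12} → pass.
SQ (methods 1·3): 0.42 vs {0.09, 0.14, 0.29, 0.21} → pass.
SQ (methods 2·3): 0.39 vs {0.16, 0.21, 0.30, 0.33} → pass.
BD (methods 1·2): 0.42 vs {0.09, 0.10, 0.12, 0.21} → pass.
BD (methods 1·3): 0.47 vs {0.12, 0.10, 0.21, 0.29} → pass.
BD (methods 2·3): 0.61 vs {0.11, 0.15, 0.33, 0.30} → pass.
0 of 9 fail.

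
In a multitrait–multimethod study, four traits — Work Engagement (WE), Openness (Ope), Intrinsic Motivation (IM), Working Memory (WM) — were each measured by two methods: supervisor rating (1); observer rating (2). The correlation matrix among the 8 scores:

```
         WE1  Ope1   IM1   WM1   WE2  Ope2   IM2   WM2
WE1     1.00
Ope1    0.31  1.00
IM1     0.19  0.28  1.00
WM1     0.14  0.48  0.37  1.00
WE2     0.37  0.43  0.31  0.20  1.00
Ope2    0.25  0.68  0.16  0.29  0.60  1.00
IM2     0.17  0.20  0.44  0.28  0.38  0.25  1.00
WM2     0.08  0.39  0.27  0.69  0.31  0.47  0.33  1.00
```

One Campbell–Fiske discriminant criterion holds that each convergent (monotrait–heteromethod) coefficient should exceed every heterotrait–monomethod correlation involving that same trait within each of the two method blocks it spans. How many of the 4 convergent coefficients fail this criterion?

1

Each convergent coefficient versus the relevant comparison correlations:
WE (methods 1·2): 0.37 vs {0.31, 0.60, 0.19, 0.38, 0.14, 0.31} → fail.
Ope (methods 1·2): 0.68 vs {0.31, 0.60, 0.28, 0.25, 0.48, 0.47} → pass.
IM (methods 1·2): 0.44 vs {0.19, 0.38, 0.28, 0.25, 0.37, 0.33} → pass.
WM (methods 1·2): 0.69 vs {0.14, 0.31, 0.48, 0.47, 0.37, 0.33} → pass.
1 of 4 fail.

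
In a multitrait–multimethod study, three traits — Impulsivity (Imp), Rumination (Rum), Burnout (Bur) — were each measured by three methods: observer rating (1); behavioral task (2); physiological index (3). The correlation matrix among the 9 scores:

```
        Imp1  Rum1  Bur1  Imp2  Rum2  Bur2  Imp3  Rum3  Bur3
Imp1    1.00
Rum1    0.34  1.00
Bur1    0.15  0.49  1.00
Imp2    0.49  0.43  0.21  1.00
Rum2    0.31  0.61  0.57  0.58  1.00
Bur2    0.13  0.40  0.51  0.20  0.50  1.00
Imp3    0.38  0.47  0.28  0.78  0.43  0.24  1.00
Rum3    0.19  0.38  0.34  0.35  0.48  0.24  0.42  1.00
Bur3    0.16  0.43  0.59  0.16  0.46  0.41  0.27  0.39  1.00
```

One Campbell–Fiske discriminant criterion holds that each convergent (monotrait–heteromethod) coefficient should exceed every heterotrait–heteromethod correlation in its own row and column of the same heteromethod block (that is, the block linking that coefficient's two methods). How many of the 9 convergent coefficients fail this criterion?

Each convergent coefficient versus the relevant comparison correlations:
Imp (methods 1·2): 0.49 vs {0.31, 0.43, 0.13, 0.21} → pass.
Imp (methods 1·3): 0.38 vs {0.19, 0.47, 0.16, 0.28} → fail.
Imp (methods 2·3): 0.78 vs {0.35, 0.43, 0.16, 0.24} → pass.
Rum (methods 1·2): 0.61 vs {0.43, 0.31, 0.40, 0.57} → pass.
Rum (methods 1·3): 0.38 vs {0.47, 0.19, 0.43, 0.34} → fail.
Rum (methods 2·3): 0.48 vs {0.43, 0.35, 0.46, 0.24} → pass.
Bur (methods 1·2): 0.51 vs {0.21, 0.13, 0.57, 0.40} → fail.
Bur (methods 1·3): 0.59 vs {0.28, 0.16, 0.34, 0.43} → pass.
Bur (methods 2·3): 0.41 vs {0.24, 0.16, 0.24, 0.46} → fail.
4 of 9 fail.

4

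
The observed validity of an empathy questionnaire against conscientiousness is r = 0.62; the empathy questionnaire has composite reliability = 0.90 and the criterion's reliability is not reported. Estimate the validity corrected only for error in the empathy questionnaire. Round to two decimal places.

0.65

Single correction: r_c = r_obs / √r_xx = 0.62 / √0.90 = 0.62 / 0.9487 ≈ 0.65.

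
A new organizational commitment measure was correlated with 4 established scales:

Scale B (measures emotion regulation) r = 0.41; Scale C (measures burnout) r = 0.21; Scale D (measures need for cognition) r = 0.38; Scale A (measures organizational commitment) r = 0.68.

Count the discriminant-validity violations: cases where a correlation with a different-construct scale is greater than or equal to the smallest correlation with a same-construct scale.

0

Convergent (same construct = organizational commitment): Scale A.
Smallest convergent = 0.68. Discriminant values: 0.41, 0.21, 0.38; count ≥ 0.68 → 0.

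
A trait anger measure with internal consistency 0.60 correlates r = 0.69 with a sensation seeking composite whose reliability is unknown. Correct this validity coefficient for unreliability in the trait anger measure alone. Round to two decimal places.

0.89

Single correction: r_c = r_obs / √r_xx = 0.69 / √0.60 = 0.69 / 0.7746 ≈ 0.89.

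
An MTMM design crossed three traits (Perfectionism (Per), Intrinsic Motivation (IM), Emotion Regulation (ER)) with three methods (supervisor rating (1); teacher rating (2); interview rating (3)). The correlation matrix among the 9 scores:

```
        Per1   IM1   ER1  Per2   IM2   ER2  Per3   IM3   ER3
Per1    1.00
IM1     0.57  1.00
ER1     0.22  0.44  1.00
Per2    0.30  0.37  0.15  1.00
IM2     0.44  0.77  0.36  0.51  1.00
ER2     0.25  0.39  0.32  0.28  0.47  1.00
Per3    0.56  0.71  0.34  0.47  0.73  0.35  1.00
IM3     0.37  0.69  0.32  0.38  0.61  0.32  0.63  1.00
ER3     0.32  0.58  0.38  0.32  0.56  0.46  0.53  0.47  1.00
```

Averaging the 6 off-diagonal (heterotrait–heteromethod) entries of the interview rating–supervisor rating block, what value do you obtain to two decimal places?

HTHM values (method 3 × method 1): 0.71, 0.34, 0.37, 0.32, 0.32, 0.58; mean = 2.64/6 = 0.44.

0.44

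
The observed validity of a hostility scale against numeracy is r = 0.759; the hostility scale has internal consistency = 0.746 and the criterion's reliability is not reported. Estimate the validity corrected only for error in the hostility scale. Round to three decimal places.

0.879

Single correction: r_c = r_obs / √r_xx = 0.759 / √0.746 = 0.759 / 0.8637 ≈ 0.879.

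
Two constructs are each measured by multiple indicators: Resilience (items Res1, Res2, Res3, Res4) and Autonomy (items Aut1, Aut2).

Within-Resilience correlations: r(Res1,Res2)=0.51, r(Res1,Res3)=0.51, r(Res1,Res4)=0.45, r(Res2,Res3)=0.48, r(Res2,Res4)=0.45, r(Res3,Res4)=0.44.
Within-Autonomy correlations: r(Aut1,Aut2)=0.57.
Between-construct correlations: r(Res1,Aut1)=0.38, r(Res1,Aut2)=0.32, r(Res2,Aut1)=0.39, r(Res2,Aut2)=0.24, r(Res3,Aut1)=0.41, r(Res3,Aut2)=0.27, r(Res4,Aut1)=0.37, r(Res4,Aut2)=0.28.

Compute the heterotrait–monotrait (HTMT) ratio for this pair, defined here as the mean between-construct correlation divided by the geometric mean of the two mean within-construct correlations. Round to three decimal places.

Mean between = 2.66/8 = 0.3325.
Mean within-Res = 2.84/6 = 0.4733; mean within-Aut = 0.57/1 = 0.5700.
Geometric mean = √(0.4733 × 0.5700) = 0.5194.
HTMT = 0.3325 / 0.5194 = 0.640.

0.640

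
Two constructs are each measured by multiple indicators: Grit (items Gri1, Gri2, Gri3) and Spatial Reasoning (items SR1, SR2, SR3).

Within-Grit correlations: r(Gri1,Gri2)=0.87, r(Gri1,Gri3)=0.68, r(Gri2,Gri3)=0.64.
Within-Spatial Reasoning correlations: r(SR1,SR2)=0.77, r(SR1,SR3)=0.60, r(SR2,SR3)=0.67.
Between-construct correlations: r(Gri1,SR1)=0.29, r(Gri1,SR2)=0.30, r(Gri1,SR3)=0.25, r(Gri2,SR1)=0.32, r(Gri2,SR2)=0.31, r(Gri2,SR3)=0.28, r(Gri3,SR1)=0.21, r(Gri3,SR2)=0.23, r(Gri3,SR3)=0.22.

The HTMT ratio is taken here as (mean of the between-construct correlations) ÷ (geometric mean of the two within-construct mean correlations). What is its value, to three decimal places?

Mean between = 2.41/9 = 0.2678.
Mean within-Gri = 2.19/3 = 0.7300; mean within-SR = 2.04/3 = 0.6800.
Geometric mean = √(0.7300 × 0.6800) = 0.7046.
HTMT = 0.2678 / 0.7046 = 0.380.

0.380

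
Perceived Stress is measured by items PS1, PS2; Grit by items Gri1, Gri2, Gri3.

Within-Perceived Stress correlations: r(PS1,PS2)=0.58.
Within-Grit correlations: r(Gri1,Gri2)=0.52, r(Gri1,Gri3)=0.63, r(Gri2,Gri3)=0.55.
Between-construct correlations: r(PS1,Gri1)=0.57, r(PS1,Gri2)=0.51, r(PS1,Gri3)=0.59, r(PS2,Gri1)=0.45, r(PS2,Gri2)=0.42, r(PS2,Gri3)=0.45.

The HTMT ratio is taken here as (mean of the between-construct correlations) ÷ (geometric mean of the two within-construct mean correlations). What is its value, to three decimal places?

0.869

Between-construct mean = 2.99/6 = 0.4983.
Mean within-PS = 0.58/1 = 0.5800; mean within-Gri = 1.70/3 = 0.5667.
Geometric mean = √(0.5800 × 0.5667) = 0.5733.
HTMT = 0.4983 / 0.5733 = 0.869.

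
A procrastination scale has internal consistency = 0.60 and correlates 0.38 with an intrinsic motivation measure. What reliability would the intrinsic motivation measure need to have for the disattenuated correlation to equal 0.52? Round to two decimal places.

r_true = r_obs / √(r_xx · r_yy) ⇒ 0.52 = 0.38 / √(0.60 · r_yy).
√(0.60 · r_yy) = 0.38 / 0.52 = 0.7308; 0.60 · r_yy = 0.5341; r_yy = 0.5341 / 0.60 ≈ 0.89.

0.89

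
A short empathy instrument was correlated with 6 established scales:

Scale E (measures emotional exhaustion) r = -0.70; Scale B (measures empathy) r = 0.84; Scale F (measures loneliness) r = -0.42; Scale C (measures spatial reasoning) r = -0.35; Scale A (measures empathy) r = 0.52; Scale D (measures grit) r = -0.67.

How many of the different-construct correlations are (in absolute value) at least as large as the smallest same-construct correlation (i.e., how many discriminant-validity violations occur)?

2

Convergent (same construct = empathy): Scale B, Scale A.
Smallest convergent = 0.52. Discriminant |r|: 0.70, 0.42, 0.35, 0.67; count ≥ 0.52 → 2.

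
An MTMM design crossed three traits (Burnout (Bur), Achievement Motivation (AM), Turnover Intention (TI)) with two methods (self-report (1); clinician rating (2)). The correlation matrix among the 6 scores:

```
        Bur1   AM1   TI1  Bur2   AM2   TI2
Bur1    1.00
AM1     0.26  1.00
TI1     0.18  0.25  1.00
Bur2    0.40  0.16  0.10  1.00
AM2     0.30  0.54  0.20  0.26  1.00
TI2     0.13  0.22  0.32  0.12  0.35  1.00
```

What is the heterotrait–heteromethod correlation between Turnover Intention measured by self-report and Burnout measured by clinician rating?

Different traits and methods: r(TI1, Bur2) = 0.10.

0.10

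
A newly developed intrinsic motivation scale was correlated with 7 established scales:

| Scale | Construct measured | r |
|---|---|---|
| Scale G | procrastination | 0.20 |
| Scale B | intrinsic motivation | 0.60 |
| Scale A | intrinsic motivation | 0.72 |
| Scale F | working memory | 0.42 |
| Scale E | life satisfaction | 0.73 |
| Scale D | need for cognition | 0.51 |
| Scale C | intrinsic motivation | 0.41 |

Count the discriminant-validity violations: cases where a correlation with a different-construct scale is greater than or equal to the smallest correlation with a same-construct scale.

3

Convergent (same construct = intrinsic motivation): Scale B, Scale A, Scale C.
Smallest convergent = 0.41. Discriminant values: 0.20, 0.42, 0.73, 0.51; count ≥ 0.41 → 3.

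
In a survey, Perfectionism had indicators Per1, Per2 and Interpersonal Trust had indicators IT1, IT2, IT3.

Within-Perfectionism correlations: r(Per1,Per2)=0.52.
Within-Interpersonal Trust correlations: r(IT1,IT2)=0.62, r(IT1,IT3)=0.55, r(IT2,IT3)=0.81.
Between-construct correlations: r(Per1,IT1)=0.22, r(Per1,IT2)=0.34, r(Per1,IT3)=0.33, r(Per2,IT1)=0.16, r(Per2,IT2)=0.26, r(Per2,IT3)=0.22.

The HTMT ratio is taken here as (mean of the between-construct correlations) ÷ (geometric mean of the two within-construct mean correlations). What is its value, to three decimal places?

Mean heterotrait r = 1.53/6 = 0.2550.
Mean within-Per = 0.52/1 = 0.5200; mean within-IT = 1.98/3 = 0.6600.
Geometric mean = √(0.5200 × 0.6600) = 0.5858.
HTMT = 0.2550 / 0.5858 = 0.435.

0.435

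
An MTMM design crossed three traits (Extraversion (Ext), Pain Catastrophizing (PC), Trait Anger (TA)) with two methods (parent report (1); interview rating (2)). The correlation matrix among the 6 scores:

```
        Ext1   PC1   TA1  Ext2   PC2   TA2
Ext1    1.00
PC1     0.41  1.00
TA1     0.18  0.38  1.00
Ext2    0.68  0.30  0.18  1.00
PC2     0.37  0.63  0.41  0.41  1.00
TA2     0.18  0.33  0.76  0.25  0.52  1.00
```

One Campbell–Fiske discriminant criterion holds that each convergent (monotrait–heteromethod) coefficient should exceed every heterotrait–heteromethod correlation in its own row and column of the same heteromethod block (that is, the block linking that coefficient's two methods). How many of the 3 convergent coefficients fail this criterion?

Checking each validity diagonal entry against its comparison values:
Ext (methods 1·2): 0.68 vs {0.37, 0.30, 0.18, 0.18} → pass.
PC (methods 1·2): 0.63 vs {0.30, 0.37, 0.33, 0.41} → pass.
TA (methods 1·2): 0.76 vs {0.18, 0.18, 0.41, 0.33} → pass.
0 of 3 fail.

0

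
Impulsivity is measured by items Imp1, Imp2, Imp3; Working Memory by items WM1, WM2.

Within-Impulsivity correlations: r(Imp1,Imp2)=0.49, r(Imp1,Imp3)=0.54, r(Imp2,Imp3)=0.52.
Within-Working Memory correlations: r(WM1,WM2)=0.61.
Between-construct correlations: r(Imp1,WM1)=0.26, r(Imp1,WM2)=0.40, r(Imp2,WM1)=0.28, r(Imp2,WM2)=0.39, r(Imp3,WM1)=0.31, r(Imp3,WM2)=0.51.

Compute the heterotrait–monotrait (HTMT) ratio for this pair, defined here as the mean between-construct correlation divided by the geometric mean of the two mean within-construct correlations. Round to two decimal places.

0.64

Between-construct mean = 2.15/6 = 0.3583.
Mean within-Imp = 1.55/3 = 0.5167; mean within-WM = 0.61/1 = 0.6100.
Geometric mean = √(0.5167 × 0.6100) = 0.5614.
HTMT = 0.3583 / 0.5614 = 0.64.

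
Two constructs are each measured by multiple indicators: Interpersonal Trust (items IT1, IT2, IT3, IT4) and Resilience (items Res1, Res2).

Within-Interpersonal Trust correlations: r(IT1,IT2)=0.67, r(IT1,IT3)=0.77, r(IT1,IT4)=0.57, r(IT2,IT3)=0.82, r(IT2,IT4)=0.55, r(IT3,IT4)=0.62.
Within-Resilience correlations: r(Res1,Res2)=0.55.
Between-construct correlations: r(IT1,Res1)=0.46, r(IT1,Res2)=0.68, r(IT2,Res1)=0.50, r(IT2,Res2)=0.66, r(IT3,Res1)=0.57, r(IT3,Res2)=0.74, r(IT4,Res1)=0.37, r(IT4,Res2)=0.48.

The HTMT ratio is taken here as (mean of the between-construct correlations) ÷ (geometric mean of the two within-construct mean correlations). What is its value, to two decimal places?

0.92

Mean between = 4.46/8 = 0.5575.
Mean within-IT = 4.00/6 = 0.6667; mean within-Res = 0.55/1 = 0.5500.
Geometric mean = √(0.6667 × 0.5500) = 0.6055.
HTMT = 0.5575 / 0.6055 = 0.92.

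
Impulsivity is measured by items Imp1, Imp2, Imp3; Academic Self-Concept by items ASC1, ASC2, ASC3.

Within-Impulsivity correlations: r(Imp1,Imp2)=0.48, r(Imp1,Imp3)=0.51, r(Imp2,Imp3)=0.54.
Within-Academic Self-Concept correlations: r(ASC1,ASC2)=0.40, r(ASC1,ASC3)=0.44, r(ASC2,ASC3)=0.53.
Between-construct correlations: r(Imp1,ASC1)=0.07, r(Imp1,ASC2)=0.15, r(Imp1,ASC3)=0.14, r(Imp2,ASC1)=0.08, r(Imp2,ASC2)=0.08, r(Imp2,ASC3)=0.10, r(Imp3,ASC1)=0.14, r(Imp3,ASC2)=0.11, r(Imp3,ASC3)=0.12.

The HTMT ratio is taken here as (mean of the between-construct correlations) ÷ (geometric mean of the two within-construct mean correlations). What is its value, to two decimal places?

0.23

Mean heterotrait r = 0.99/9 = 0.1100.
Mean within-Imp = 1.53/3 = 0.5100; mean within-ASC = 1.37/3 = 0.4567.
Geometric mean = √(0.5100 × 0.4567) = 0.4826.
HTMT = 0.1100 / 0.4826 = 0.23.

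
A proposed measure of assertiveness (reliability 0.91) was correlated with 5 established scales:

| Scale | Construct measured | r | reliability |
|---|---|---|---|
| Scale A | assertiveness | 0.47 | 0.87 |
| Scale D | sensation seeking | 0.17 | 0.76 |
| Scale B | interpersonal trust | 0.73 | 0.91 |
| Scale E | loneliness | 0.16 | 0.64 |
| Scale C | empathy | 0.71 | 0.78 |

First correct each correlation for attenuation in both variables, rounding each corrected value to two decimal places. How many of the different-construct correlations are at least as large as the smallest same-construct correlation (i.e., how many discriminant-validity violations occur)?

Disattenuated r (r / √(r_scale · r_new)):
  Scale A (conv): 0.47 / √(0.87·0.91) = 0.53
  Scale D (disc): 0.17 / √(0.76·0.91) = 0.20
  Scale B (disc): 0.73 / √(0.91·0.91) = 0.80
  Scale E (disc): 0.16 / √(0.64·0.91) = 0.21
  Scale C (disc): 0.71 / √(0.78·0.91) = 0.84
Smallest convergent = 0.53. Discriminant values: 0.20, 0.80, 0.21, 0.84; count ≥ 0.53 → 2.

2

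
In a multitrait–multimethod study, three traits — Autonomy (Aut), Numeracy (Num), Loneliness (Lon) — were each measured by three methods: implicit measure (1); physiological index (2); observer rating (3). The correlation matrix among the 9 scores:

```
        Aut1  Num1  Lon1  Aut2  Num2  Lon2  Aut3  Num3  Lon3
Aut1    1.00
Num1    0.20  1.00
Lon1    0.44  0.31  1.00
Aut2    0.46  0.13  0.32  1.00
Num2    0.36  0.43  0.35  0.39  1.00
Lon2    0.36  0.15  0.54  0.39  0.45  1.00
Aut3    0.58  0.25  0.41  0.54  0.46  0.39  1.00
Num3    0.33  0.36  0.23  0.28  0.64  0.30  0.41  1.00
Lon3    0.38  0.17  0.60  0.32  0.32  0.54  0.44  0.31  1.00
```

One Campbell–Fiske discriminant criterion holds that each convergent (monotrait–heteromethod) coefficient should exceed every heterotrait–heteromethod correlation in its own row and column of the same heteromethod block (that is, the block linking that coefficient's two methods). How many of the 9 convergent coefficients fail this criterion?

0

Checking each validity diagonal entry against its comparison values:
Aut (methods 1·2): 0.46 vs {0.36, 0.13, 0.36, 0.32} → pass.
Aut (methods 1·3): 0.58 vs {0.33, 0.25, 0.38, 0.41} → pass.
Aut (methods 2·3): 0.54 vs {0.28, 0.46, 0.32, 0.39} → pass.
Num (methods 1·2): 0.43 vs {0.13, 0.36, 0.15, 0.35} → pass.
Num (methods 1·3): 0.36 vs {0.25, 0.33, 0.17, 0.23} → pass.
Num (methods 2·3): 0.64 vs {0.46, 0.28, 0.32, 0.30} → pass.
Lon (methods 1·2): 0.54 vs {0.32, 0.36, 0.35, 0.15} → pass.
Lon (methods 1·3): 0.60 vs {0.41, 0.38, 0.23, 0.17} → pass.
Lon (methods 2·3): 0.54 vs {0.39, 0.32, 0.30, 0.32} → pass.
0 of 9 fail.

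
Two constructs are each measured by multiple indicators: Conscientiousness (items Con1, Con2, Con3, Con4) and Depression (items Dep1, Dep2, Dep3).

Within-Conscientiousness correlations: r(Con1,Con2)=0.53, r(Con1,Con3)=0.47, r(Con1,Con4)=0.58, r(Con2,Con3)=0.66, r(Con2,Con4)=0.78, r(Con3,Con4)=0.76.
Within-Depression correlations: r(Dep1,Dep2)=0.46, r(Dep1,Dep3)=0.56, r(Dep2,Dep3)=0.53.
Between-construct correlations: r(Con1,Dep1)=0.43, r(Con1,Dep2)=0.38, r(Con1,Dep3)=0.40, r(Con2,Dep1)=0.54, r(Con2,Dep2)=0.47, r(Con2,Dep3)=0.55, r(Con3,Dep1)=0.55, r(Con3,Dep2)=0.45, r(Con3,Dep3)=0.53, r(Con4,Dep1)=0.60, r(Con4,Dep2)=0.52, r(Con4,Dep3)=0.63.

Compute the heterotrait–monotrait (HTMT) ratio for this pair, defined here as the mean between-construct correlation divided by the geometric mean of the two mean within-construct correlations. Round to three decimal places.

Mean heterotrait r = 6.05/12 = 0.5042.
Mean within-Con = 3.78/6 = 0.6300; mean within-Dep = 1.55/3 = 0.5167.
Geometric mean = √(0.6300 × 0.5167) = 0.5705.
HTMT = 0.5042 / 0.5705 = 0.884.

0.884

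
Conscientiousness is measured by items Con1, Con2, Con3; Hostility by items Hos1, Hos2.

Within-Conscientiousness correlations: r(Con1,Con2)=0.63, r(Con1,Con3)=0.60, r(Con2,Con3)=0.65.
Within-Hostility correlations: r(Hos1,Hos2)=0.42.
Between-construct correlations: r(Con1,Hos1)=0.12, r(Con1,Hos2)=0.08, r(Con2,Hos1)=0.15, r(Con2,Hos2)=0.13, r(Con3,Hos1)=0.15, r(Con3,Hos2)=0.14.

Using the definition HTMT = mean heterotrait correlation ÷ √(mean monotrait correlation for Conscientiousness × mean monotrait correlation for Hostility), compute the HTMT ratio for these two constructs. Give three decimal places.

Mean between = 0.77/6 = 0.1283.
Mean within-Con = 1.88/3 = 0.6267; mean within-Hos = 0.42/1 = 0.4200.
Geometric mean = √(0.6267 × 0.4200) = 0.5130.
HTMT = 0.1283 / 0.5130 = 0.250.

0.250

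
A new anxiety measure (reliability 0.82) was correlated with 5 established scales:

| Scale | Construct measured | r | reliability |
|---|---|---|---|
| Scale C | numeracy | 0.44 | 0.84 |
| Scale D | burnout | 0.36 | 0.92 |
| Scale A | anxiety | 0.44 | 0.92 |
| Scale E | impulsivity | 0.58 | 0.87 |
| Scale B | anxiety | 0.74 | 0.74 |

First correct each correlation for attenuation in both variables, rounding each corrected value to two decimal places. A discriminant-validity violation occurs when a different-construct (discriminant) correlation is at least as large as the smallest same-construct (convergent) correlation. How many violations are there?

Disattenuated r (r / √(r_scale · r_new)):
  Scale C (disc): 0.44 / √(0.84·0.82) = 0.53
  Scale D (disc): 0.36 / √(0.92·0.82) = 0.41
  Scale A (conv): 0.44 / √(0.92·0.82) = 0.51
  Scale E (disc): 0.58 / √(0.87·0.82) = 0.69
  Scale B (conv): 0.74 / √(0.74·0.82) = 0.95
Smallest convergent = 0.51. Discriminant values: 0.53, 0.41, 0.69; count ≥ 0.51 → 2.

2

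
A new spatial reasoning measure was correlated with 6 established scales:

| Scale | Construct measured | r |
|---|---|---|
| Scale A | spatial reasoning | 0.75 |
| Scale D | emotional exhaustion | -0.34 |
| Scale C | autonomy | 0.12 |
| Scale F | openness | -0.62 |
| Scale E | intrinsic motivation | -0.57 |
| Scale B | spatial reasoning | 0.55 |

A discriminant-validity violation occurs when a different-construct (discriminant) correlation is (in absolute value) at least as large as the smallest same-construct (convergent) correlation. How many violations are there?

2

Convergent (same construct = spatial reasoning): Scale A, Scale B.
Smallest convergent = 0.55. Discriminant |r|: 0.34, 0.12, 0.62, 0.57; count ≥ 0.55 → 2.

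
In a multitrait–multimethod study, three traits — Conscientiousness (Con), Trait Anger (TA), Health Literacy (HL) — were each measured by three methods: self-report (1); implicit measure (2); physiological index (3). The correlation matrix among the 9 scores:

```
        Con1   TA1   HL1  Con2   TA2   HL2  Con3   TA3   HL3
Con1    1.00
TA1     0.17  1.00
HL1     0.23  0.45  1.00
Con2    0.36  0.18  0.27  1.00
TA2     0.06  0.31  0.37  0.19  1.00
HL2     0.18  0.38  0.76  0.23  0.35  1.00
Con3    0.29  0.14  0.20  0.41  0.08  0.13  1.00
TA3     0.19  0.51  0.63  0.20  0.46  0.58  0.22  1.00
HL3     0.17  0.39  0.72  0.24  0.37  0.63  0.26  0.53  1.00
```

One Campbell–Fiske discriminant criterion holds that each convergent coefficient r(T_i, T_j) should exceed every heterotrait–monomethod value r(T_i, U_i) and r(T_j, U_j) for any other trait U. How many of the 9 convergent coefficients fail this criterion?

Each convergent coefficient versus the relevant comparison correlations:
Con (methods 1·2): 0.36 vs {0.17, 0.19, 0.23, 0.23} → pass.
Con (methods 1·3): 0.29 vs {0.17, 0.22, 0.23, 0.26} → pass.
Con (methods 2·3): 0.41 vs {0.19, 0.22, 0.23, 0.26} → pass.
TA (methods 1·2): 0.31 vs {0.17, 0.19, 0.45, 0.35} → fail.
TA (methods 1·3): 0.51 vs {0.17, 0.22, 0.45, 0.53} → fail.
TA (methods 2·3): 0.46 vs {0.19, 0.22, 0.35, 0.53} → fail.
HL (methods 1·2): 0.76 vs {0.23, 0.23, 0.45, 0.35} → pass.
HL (methods 1·3): 0.72 vs {0.23, 0.26, 0.45, 0.53} → pass.
HL (methods 2·3): 0.63 vs {0.23, 0.26, 0.35, 0.53} → pass.
3 of 9 fail.

3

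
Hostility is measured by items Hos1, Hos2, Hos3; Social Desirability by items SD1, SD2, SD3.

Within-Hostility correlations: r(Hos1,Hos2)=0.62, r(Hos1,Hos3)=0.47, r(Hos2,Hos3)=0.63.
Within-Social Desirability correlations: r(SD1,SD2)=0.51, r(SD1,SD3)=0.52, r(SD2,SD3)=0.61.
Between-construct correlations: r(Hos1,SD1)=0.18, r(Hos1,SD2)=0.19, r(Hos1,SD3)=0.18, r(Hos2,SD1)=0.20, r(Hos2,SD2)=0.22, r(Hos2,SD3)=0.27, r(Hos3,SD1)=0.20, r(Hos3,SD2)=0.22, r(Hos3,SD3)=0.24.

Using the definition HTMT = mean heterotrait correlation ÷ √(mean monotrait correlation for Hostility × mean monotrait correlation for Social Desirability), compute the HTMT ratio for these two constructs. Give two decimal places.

0.38

Mean heterotrait r = 1.90/9 = 0.2111.
Mean within-Hos = 1.72/3 = 0.5733; mean within-SD = 1.64/3 = 0.5467.
Geometric mean = √(0.5733 × 0.5467) = 0.5598.
HTMT = 0.2111 / 0.5598 = 0.38.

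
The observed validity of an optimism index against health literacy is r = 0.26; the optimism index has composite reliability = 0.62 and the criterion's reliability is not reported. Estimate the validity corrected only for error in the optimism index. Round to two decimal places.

Single correction: r_c = r_obs / √r_xx = 0.26 / √0.62 = 0.26 / 0.7874 ≈ 0.33.

0.33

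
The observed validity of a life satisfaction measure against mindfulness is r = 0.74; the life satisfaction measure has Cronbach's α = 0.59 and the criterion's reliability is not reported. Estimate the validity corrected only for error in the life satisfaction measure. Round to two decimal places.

Single correction: r_c = r_obs / √r_xx = 0.74 / √0.59 = 0.74 / 0.7681 ≈ 0.96.

0.96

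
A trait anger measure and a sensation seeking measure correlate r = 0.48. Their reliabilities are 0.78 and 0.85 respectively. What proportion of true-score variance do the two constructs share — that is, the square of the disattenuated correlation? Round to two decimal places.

Disattenuated r = 0.48 / √(0.78 × 0.85) = 0.48 / 0.8142 = 0.5895.
Shared true-score variance = 0.5895² = 0.3475 ≈ 0.35.

0.35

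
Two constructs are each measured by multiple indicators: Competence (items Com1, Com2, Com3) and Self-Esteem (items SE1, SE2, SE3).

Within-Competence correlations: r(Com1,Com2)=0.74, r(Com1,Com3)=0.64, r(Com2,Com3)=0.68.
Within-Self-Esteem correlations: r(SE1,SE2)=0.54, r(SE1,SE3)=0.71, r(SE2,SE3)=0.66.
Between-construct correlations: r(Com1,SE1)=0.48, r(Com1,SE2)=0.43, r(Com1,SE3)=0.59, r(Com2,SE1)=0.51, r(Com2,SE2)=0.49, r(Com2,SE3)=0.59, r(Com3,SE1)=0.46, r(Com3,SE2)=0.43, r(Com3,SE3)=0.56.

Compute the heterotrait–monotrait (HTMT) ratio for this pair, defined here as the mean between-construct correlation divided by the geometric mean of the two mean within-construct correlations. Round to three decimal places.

Mean heterotrait r = 4.54/9 = 0.5044.
Mean within-Com = 2.06/3 = 0.6867; mean within-SE = 1.91/3 = 0.6367.
Geometric mean = √(0.6867 × 0.6367) = 0.6612.
HTMT = 0.5044 / 0.6612 = 0.763.

0.763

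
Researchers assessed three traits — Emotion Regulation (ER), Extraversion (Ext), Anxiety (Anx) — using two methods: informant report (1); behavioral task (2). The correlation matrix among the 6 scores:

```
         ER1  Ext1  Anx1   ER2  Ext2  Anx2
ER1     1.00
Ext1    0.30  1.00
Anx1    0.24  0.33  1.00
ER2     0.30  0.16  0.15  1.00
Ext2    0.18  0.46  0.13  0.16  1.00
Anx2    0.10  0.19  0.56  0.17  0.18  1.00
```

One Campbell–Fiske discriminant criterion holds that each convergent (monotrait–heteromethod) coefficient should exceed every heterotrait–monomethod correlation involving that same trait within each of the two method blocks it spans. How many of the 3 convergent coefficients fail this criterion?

1

Checking each validity diagonal entry against its comparison values:
ER (methods 1·2): 0.30 vs {0.30, 0.16, 0.24, 0.17} → fail.
Ext (methods 1·2): 0.46 vs {0.30, 0.16, 0.33, 0.18} → pass.
Anx (methods 1·2): 0.56 vs {0.24, 0.17, 0.33, 0.18} → pass.
1 of 3 fail.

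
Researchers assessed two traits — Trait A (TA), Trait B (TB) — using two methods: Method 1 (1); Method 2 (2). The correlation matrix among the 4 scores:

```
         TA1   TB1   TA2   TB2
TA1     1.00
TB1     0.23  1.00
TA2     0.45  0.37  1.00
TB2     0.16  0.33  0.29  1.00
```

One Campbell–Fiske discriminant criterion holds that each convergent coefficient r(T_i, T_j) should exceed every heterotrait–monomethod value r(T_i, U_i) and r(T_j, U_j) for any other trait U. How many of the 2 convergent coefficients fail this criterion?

Each convergent coefficient versus the relevant comparison correlations:
TA (methods 1·2): 0.45 vs {0.23, 0.29} → pass.
TB (methods 1·2): 0.33 vs {0.23, 0.29} → pass.
0 of 2 fail.

0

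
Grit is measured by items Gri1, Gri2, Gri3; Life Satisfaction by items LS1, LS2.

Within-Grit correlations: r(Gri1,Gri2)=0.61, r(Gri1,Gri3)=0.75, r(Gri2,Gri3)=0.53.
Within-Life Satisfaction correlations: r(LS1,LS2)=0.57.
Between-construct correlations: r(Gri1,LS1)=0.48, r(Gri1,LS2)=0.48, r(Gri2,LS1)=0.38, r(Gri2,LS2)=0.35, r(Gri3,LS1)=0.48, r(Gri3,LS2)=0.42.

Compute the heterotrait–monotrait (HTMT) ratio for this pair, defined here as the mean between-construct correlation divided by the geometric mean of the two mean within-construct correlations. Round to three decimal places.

0.720

Mean between = 2.59/6 = 0.4317.
Mean within-Gri = 1.89/3 = 0.6300; mean within-LS = 0.57/1 = 0.5700.
Geometric mean = √(0.6300 × 0.5700) = 0.5992.
HTMT = 0.4317 / 0.5992 = 0.720.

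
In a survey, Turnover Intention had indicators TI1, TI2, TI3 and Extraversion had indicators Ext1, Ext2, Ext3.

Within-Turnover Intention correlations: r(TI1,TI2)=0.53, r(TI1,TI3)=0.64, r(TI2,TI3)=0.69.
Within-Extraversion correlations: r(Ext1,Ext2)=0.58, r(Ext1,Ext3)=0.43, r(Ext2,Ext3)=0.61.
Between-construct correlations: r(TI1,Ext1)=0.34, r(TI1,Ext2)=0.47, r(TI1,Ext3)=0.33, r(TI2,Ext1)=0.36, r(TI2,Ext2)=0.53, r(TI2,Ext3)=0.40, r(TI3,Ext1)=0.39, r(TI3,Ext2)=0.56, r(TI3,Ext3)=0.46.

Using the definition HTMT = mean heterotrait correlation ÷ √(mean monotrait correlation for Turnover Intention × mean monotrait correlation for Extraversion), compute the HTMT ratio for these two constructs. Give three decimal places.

Mean between = 3.84/9 = 0.4267.
Mean within-TI = 1.86/3 = 0.6200; mean within-Ext = 1.62/3 = 0.5400.
Geometric mean = √(0.6200 × 0.5400) = 0.5786.
HTMT = 0.4267 / 0.5786 = 0.737.

0.737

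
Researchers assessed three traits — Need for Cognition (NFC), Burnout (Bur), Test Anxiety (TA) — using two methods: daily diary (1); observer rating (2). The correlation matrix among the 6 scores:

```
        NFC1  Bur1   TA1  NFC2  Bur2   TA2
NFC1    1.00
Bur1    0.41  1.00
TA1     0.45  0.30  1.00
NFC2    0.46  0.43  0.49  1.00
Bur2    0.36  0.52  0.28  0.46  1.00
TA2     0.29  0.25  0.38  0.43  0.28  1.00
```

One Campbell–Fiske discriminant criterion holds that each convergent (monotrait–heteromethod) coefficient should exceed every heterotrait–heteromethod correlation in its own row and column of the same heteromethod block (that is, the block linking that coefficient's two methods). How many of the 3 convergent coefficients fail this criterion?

Each convergent coefficient versus the relevant comparison correlations:
NFC (methods 1·2): 0.46 vs {0.36, 0.43, 0.29, 0.49} → fail.
Bur (methods 1·2): 0.52 vs {0.43, 0.36, 0.25, 0.28} → pass.
TA (methods 1·2): 0.38 vs {0.49, 0.29, 0.28, 0.25} → fail.
2 of 3 fail.

2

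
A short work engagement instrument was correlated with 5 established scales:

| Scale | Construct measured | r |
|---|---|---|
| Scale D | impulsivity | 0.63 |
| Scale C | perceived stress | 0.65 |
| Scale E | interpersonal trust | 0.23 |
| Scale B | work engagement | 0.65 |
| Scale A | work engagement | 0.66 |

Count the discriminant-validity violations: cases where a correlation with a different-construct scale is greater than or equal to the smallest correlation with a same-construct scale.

Convergent (same construct = work engagement): Scale B, Scale A.
Smallest convergent = 0.65. Discriminant values: 0.63, 0.65, 0.23; count ≥ 0.65 → 1.

1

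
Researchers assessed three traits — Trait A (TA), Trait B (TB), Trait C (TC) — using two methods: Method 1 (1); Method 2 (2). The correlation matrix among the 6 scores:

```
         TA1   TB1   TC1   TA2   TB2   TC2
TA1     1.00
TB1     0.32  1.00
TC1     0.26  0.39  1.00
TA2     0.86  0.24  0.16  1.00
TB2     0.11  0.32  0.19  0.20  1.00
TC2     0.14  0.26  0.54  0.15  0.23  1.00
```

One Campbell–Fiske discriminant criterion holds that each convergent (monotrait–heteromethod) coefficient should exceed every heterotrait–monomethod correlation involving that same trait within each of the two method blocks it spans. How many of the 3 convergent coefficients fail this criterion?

Convergent coefficients and their comparison sets:
TA (methods 1·2): 0.86 vs {0.32, 0.20, 0.26, 0.15} → pass.
TB (methods 1·2): 0.32 vs {0.32, 0.20, 0.39, 0.23} → fail.
TC (methods 1·2): 0.54 vs {0.26, 0.15, 0.39, 0.23} → pass.
1 of 3 fail.

1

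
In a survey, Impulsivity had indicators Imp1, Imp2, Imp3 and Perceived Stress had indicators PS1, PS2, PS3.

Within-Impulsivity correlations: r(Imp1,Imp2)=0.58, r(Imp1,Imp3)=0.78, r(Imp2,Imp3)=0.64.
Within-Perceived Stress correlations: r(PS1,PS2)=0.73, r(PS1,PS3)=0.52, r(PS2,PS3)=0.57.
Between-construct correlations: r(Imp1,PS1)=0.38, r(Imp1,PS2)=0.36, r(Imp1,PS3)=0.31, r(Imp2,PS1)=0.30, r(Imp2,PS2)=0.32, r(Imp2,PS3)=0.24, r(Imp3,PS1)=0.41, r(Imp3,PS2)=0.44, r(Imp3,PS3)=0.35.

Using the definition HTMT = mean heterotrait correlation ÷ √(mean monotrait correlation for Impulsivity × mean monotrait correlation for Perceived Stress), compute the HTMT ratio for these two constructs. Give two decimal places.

Between-construct mean = 3.11/9 = 0.3456.
Mean within-Imp = 2.00/3 = 0.6667; mean within-PS = 1.82/3 = 0.6067.
Geometric mean = √(0.6667 × 0.6067) = 0.6360.
HTMT = 0.3456 / 0.6360 = 0.54.

0.54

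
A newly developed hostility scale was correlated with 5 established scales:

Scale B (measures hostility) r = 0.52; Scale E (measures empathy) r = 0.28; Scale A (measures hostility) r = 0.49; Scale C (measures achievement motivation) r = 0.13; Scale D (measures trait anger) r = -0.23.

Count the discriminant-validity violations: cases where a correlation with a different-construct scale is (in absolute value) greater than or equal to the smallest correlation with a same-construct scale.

0

Convergent (same construct = hostility): Scale B, Scale A.
Smallest convergent = 0.49. Discriminant |r|: 0.28, 0.13, 0.23; count ≥ 0.49 → 0.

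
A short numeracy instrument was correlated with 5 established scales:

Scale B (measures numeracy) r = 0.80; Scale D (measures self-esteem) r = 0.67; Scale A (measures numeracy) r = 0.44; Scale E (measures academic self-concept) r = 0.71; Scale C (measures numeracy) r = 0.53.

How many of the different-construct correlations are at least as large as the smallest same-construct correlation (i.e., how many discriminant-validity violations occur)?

Convergent (same construct = numeracy): Scale B, Scale A, Scale C.
Smallest convergent = 0.44. Discriminant values: 0.67, 0.71; count ≥ 0.44 → 2.

2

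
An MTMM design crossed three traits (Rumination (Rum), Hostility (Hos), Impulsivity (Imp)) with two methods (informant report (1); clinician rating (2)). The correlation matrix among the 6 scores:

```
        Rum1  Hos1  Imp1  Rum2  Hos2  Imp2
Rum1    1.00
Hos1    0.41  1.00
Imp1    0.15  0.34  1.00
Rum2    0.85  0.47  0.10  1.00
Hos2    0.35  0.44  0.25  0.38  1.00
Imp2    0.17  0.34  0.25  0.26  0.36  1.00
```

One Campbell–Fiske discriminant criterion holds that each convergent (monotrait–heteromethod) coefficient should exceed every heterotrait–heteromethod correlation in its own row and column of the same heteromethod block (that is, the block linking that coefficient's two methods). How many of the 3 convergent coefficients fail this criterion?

Convergent coefficients and their comparison sets:
Rum (methods 1·2): 0.85 vs {0.35, 0.47, 0.17, 0.10} → pass.
Hos (methods 1·2): 0.44 vs {0.47, 0.35, 0.34, 0.25} → fail.
Imp (methods 1·2): 0.25 vs {0.10, 0.17, 0.25, 0.34} → fail.
2 of 3 fail.

2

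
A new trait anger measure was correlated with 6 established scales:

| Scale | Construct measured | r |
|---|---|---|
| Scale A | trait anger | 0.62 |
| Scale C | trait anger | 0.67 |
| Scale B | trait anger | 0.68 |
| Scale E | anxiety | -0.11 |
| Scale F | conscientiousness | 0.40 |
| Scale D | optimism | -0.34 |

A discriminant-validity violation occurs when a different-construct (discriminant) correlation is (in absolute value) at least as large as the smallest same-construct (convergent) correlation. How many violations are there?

Convergent (same construct = trait anger): Scale A, Scale C, Scale B.
Smallest convergent = 0.62. Discriminant |r|: 0.11, 0.40, 0.34; count ≥ 0.62 → 0.

0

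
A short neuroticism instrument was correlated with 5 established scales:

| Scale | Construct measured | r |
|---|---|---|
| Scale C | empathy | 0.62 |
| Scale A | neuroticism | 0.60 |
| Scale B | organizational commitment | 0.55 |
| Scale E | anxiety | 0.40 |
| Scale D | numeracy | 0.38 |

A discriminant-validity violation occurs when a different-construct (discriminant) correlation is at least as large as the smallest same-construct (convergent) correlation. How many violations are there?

Convergent (same construct = neuroticism): Scale A.
Smallest convergent = 0.60. Discriminant values: 0.62, 0.55, 0.40, 0.38; count ≥ 0.60 → 1.

1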